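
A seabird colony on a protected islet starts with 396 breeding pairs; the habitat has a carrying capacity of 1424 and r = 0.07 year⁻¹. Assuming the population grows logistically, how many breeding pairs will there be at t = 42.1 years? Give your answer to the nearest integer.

1253 breeding pairs

A = (K − N₀)/N₀ = (1424 − 396)/396 = 2.596.
N(t) = K/(1 + A·e^(−rt)) = 1424/(1 + 2.596×e^(−0.07×42.1)).
e^(−2.947) = 0.052497; denominator = 1 + 2.596×0.052497 = 1.1363.
N = 1424/1.1363 = 1253.21.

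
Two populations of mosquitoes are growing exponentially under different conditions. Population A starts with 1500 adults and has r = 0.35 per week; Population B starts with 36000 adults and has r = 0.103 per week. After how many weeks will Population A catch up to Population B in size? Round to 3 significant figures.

Set 1500·e^(0.35t) = 36000·e^(0.103t).
e^((0.35 − 0.103)t) = 36000/1500 → e^(0.247·t) = 24.
0.247·t = ln(24) = 3.1781, so t = 3.1781/0.247 = 12.867.

12.9 weeks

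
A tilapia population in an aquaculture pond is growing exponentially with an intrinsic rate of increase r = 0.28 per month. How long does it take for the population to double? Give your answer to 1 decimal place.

2.5 months

Doubling time t_d = ln(2)/r = 0.6931/0.28 = 2.4755.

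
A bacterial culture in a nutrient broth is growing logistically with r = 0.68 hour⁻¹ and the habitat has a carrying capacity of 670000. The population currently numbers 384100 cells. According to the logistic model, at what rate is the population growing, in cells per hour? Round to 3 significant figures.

dN/dt = rN(1 − N/K) = 0.68 × 384100 × (1 − 384100/670000).
1 − 384100/670000 = 0.42672; dN/dt = 0.68 × 384100 × 0.42672 = 1.11453×10^5.

111000 cells per hour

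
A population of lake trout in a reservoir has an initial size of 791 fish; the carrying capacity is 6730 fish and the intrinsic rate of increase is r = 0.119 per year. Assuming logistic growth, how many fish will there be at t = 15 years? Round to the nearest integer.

A = (K − N₀)/N₀ = (6730 − 791)/791 = 7.5082.
N(t) = K/(1 + A·e^(−rt)) = 6730/(1 + 7.5082×e^(−0.119×15)).
e^(−1.785) = 0.1678; denominator = 1 + 7.5082×0.1678 = 2.2599.
N = 6730/2.2599 = 2978.06.

2978 fish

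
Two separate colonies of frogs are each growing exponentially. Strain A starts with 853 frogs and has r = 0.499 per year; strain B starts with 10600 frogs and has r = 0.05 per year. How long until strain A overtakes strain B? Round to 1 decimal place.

5.6 years

Set 853·e^(0.499t) = 10600·e^(0.05t).
e^((0.499 − 0.05)t) = 10600/853 → e^(0.449·t) = 12.427.
0.449·t = ln(12.427) = 2.5198, so t = 2.5198/0.449 = 5.6121.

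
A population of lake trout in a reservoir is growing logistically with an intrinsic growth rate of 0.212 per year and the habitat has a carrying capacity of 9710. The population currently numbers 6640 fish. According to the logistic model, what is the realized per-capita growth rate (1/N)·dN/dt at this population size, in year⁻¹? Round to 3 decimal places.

0.067 per year

(1/N)·dN/dt = r(1 − N/K) = 0.212 × (1 − 6640/9710).
= 0.212 × 0.31617 = 0.067028.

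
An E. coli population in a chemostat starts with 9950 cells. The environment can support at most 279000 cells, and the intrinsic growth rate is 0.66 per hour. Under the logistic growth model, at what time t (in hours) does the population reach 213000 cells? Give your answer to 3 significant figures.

A = (K − N₀)/N₀ = (279000 − 9950)/9950 = 27.04.
Solve 279000/(1 + 27.04·e^(−0.66t)) = 213000: 1 + 27.04·e^(−0.66t) = 1.3099, so e^(−0.66t) = 0.0114592.
−0.66·t = ln(0.0114592) = -4.469, so t = 4.469/0.66 = 6.7712.

6.77 hours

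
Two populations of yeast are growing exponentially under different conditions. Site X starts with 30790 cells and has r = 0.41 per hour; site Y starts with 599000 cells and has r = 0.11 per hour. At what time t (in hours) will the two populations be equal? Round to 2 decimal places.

9.89 hours

Set 30790·e^(0.41t) = 599000·e^(0.11t).
e^((0.41 − 0.11)t) = 599000/30790 → e^(0.3·t) = 19.454.
0.3·t = ln(19.454) = 2.9681, so t = 2.9681/0.3 = 9.8936.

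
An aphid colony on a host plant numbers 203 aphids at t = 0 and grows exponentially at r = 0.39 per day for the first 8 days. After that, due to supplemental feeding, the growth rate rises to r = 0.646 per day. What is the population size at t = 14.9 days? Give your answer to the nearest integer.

Phase 1: N(8) = 203·e^(0.39×8) = 203·e^3.12 = 4597.22.
Phase 2 runs for 14.9 − 8 = 6.9 days at r = 0.646.
N(14.9) = 4597.22·e^(0.646×6.9) = 4597.22·e^4.457 = 396569.

396569 aphids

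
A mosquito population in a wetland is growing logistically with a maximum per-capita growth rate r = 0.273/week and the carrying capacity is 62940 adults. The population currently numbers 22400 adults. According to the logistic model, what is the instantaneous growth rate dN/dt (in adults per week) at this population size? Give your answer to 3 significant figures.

3940 adults per week

dN/dt = rN(1 − N/K) = 0.273 × 22400 × (1 − 22400/62940).
1 − 22400/62940 = 0.64411; dN/dt = 0.273 × 22400 × 0.64411 = 3938.8.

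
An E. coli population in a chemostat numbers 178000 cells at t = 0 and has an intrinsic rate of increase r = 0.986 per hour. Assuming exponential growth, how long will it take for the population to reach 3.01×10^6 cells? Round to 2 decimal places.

Set N₀·e^(rt) = 3.01×10^6: e^(0.986·t) = 3.01×10^6/178000 = 16.91.
0.986·t = ln(16.91) = 2.8279, so t = 2.8279/0.986 = 2.8681.

2.87 hours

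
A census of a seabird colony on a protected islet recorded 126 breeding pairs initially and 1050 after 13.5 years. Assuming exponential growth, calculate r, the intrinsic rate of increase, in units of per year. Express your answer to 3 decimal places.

From N(t) = N₀·e^(rt): e^(r·13.5) = 1050/126 = 8.3333.
r·13.5 = ln(8.3333) = 2.1203, so r = 2.1203/13.5 = 0.15706.

0.157 per year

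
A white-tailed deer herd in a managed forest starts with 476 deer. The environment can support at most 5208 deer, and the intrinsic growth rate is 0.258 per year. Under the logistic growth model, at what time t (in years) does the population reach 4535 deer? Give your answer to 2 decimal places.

16.30 years

A = (K − N₀)/N₀ = (5208 − 476)/476 = 9.9412.
Solve 5208/(1 + 9.9412·e^(−0.258t)) = 4535: 1 + 9.9412·e^(−0.258t) = 1.1484, so e^(−0.258t) = 0.0149279.
−0.258·t = ln(0.0149279) = -4.2045, so t = 4.2045/0.258 = 16.297.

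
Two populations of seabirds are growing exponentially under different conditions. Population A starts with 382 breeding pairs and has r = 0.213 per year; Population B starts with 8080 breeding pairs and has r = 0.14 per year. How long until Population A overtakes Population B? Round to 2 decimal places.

Set 382·e^(0.213t) = 8080·e^(0.14t).
e^((0.213 − 0.14)t) = 8080/382 → e^(0.073·t) = 21.152.
0.073·t = ln(21.152) = 3.0517, so t = 3.0517/0.073 = 41.804.

41.80 years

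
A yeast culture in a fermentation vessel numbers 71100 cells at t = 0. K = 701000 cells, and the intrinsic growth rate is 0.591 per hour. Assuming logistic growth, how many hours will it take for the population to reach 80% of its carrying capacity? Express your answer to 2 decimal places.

A = (K − N₀)/N₀ = (701000 − 71100)/71100 = 8.8594.
Solve 701000/(1 + 8.8594·e^(−0.591t)) = 560800: 1 + 8.8594·e^(−0.591t) = 1.25, so e^(−0.591t) = 0.0282188.
−0.591·t = ln(0.0282188) = -3.5678, so t = 3.5678/0.591 = 6.0368.

6.04 hours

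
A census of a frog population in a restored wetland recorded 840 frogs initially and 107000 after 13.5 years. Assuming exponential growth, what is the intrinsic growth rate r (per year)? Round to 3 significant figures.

0.359 per year

From N(t) = N₀·e^(rt): e^(r·13.5) = 107000/840 = 127.38.
r·13.5 = ln(127.38) = 4.8472, so r = 4.8472/13.5 = 0.35905.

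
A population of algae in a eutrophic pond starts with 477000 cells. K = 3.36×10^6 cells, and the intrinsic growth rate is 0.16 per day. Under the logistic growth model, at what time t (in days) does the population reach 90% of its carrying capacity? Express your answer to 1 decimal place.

A = (K − N₀)/N₀ = (3.36×10^6 − 477000)/477000 = 6.044.
Solve 3.36×10^6/(1 + 6.044·e^(−0.16t)) = 3.024×10^6: 1 + 6.044·e^(−0.16t) = 1.1111, so e^(−0.16t) = 0.0183836.
−0.16·t = ln(0.0183836) = -3.9963, so t = 3.9963/0.16 = 24.977.

25.0 days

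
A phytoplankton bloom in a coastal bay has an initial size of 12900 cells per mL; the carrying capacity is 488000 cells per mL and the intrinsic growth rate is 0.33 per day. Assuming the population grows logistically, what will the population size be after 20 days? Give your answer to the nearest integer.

464717 cells per mL

A = (K − N₀)/N₀ = (488000 − 12900)/12900 = 36.829.
N(t) = K/(1 + A·e^(−rt)) = 488000/(1 + 36.829×e^(−0.33×20)).
e^(−6.6) = 0.0013604; denominator = 1 + 36.829×0.0013604 = 1.0501.
N = 488000/1.0501 = 464717.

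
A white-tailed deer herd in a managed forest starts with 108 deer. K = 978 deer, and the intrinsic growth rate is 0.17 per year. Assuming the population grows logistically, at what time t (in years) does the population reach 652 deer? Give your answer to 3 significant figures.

A = (K − N₀)/N₀ = (978 − 108)/108 = 8.0556.
Solve 978/(1 + 8.0556·e^(−0.17t)) = 652: 1 + 8.0556·e^(−0.17t) = 1.5, so e^(−0.17t) = 0.062069.
−0.17·t = ln(0.062069) = -2.7795, so t = 2.7795/0.17 = 16.35.

16.4 years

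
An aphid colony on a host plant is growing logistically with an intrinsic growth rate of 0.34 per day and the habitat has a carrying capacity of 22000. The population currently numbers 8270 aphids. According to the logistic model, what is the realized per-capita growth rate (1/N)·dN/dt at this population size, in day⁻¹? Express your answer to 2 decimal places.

0.21 per day

(1/N)·dN/dt = r(1 − N/K) = 0.34 × (1 − 8270/22000).
= 0.34 × 0.62409 = 0.21219.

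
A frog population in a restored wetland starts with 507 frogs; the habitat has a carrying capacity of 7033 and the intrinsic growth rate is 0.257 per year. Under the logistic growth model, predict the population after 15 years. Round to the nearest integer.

5527 frogs

A = (K − N₀)/N₀ = (7033 − 507)/507 = 12.872.
N(t) = K/(1 + A·e^(−rt)) = 7033/(1 + 12.872×e^(−0.257×15)).
e^(−3.855) = 0.021174; denominator = 1 + 12.872×0.021174 = 1.2725.
N = 7033/1.2725 = 5526.73.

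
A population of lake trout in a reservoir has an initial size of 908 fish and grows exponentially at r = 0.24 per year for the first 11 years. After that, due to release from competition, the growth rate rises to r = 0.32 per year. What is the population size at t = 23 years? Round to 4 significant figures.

592000 fish

Phase 1: N(11) = 908·e^(0.24×11) = 908·e^2.64 = 12724.
Phase 2 runs for 23 − 11 = 12 years at r = 0.32.
N(23) = 12724·e^(0.32×12) = 12724·e^3.84 = 591990.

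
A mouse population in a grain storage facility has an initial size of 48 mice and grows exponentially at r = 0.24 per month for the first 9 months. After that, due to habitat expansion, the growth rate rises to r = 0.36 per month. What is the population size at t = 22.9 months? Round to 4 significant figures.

Phase 1: N(9) = 48·e^(0.24×9) = 48·e^2.16 = 416.215.
Phase 2 runs for 22.9 − 9 = 13.9 months at r = 0.36.
N(22.9) = 416.215·e^(0.36×13.9) = 416.215·e^5.004 = 62019.3.

62020 mice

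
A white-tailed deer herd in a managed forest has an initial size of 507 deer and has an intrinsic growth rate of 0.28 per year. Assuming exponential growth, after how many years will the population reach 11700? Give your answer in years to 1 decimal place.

Set N₀·e^(rt) = 11700: e^(0.28·t) = 11700/507 = 23.077.
0.28·t = ln(23.077) = 3.1388, so t = 3.1388/0.28 = 11.21.

11.2 years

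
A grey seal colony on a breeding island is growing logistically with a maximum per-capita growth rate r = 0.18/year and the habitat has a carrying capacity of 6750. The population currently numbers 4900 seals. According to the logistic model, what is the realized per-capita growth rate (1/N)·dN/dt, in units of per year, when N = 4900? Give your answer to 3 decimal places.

(1/N)·dN/dt = r(1 − N/K) = 0.18 × (1 − 4900/6750).
= 0.18 × 0.27407 = 0.049333.

0.049 per year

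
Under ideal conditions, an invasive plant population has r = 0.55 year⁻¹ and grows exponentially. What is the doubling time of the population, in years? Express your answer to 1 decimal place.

Doubling time t_d = ln(2)/r = 0.6931/0.55 = 1.2603.

1.3 years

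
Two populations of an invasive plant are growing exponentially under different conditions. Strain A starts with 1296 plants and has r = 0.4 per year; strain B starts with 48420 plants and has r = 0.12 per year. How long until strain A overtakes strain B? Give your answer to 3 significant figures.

Set 1296·e^(0.4t) = 48420·e^(0.12t).
e^((0.4 − 0.12)t) = 48420/1296 → e^(0.28·t) = 37.361.
0.28·t = ln(37.361) = 3.6206, so t = 3.6206/0.28 = 12.931.

12.9 years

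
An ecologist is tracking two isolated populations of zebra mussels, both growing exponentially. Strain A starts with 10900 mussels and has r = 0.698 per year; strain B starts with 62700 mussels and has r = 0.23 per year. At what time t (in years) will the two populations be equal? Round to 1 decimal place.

3.7 years

Set 10900·e^(0.698t) = 62700·e^(0.23t).
e^((0.698 − 0.23)t) = 62700/10900 → e^(0.468·t) = 5.7523.
0.468·t = ln(5.7523) = 1.7496, so t = 1.7496/0.468 = 3.7385.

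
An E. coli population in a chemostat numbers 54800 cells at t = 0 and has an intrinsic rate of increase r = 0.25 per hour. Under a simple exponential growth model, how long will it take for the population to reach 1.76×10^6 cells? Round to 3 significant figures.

13.9 hours

Set N₀·e^(rt) = 1.76×10^6: e^(0.25·t) = 1.76×10^6/54800 = 32.117.
0.25·t = ln(32.117) = 3.4694, so t = 3.4694/0.25 = 13.878.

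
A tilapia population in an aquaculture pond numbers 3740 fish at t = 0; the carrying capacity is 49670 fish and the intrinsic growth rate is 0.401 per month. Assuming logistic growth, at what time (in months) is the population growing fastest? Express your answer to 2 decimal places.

6.25 months

Logistic growth is fastest at N = K/2 = 24835.
A = (K − N₀)/N₀ = 12.281. Set K/(1 + A·e^(−rt)) = K/2 → A·e^(−rt) = 1.
e^(−0.401t) = 1/12.281 = 0.0814283, so t = ln(12.281)/0.401 = 2.508/0.401 = 6.2544.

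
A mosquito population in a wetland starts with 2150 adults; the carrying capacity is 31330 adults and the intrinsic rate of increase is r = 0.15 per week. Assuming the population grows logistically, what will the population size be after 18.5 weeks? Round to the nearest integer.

A = (K − N₀)/N₀ = (31330 − 2150)/2150 = 13.572.
N(t) = K/(1 + A·e^(−rt)) = 31330/(1 + 13.572×e^(−0.15×18.5)).
e^(−2.775) = 0.062349; denominator = 1 + 13.572×0.062349 = 1.8462.
N = 31330/1.8462 = 16969.9.

16970 adults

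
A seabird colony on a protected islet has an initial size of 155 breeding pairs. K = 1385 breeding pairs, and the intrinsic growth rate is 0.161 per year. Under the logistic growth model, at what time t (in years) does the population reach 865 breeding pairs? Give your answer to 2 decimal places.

A = (K − N₀)/N₀ = (1385 − 155)/155 = 7.9355.
Solve 1385/(1 + 7.9355·e^(−0.161t)) = 865: 1 + 7.9355·e^(−0.161t) = 1.6012, so e^(−0.161t) = 0.0757554.
−0.161·t = ln(0.0757554) = -2.5802, so t = 2.5802/0.161 = 16.026.

16.03 years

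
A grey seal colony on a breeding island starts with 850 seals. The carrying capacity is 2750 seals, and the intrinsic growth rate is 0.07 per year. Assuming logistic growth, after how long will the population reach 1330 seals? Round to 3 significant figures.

A = (K − N₀)/N₀ = (2750 − 850)/850 = 2.2353.
Solve 2750/(1 + 2.2353·e^(−0.07t)) = 1330: 1 + 2.2353·e^(−0.07t) = 2.0677, so e^(−0.07t) = 0.477641.
−0.07·t = ln(0.477641) = -0.73889, so t = 0.73889/0.07 = 10.556.

10.6 years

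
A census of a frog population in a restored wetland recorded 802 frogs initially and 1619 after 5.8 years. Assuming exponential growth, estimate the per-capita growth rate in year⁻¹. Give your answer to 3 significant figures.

0.121 per year

From N(t) = N₀·e^(rt): e^(r·5.8) = 1619/802 = 2.0187.
r·5.8 = ln(2.0187) = 0.70246, so r = 0.70246/5.8 = 0.12111.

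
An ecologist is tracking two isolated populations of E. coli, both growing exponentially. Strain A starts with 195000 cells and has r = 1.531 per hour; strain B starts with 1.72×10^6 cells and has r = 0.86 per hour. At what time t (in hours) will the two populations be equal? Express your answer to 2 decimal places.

Set 195000·e^(1.531t) = 1.72×10^6·e^(0.86t).
e^((1.531 − 0.86)t) = 1.72×10^6/195000 → e^(0.671·t) = 8.8205.
0.671·t = ln(8.8205) = 2.1771, so t = 2.1771/0.671 = 3.2445.

3.24 hours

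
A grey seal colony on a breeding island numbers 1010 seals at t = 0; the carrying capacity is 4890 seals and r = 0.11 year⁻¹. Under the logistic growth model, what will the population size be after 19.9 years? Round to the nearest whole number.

3419 seals

A = (K − N₀)/N₀ = (4890 − 1010)/1010 = 3.8416.
N(t) = K/(1 + A·e^(−rt)) = 4890/(1 + 3.8416×e^(−0.11×19.9)).
e^(−2.189) = 0.11203; denominator = 1 + 3.8416×0.11203 = 1.4304.
N = 4890/1.4304 = 3418.7.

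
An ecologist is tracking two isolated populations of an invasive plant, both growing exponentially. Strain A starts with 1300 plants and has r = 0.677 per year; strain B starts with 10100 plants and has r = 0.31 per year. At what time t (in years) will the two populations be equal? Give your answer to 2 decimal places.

Set 1300·e^(0.677t) = 10100·e^(0.31t).
e^((0.677 − 0.31)t) = 10100/1300 → e^(0.367·t) = 7.7692.
0.367·t = ln(7.7692) = 2.0502, so t = 2.0502/0.367 = 5.5863.

5.59 years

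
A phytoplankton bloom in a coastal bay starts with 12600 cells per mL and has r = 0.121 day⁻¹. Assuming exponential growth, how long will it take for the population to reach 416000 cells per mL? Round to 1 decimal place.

Set N₀·e^(rt) = 416000: e^(0.121·t) = 416000/12600 = 33.016.
0.121·t = ln(33.016) = 3.497, so t = 3.497/0.121 = 28.901.

28.9 days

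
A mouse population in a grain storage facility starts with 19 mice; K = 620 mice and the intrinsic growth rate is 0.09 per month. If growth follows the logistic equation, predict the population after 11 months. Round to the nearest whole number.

A = (K − N₀)/N₀ = (620 − 19)/19 = 31.632.
N(t) = K/(1 + A·e^(−rt)) = 620/(1 + 31.632×e^(−0.09×11)).
e^(−0.99) = 0.37158; denominator = 1 + 31.632×0.37158 = 12.754.
N = 620/12.754 = 48.6139.

49 mice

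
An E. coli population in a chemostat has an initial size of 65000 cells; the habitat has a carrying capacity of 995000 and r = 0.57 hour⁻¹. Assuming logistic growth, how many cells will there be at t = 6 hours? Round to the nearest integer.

A = (K − N₀)/N₀ = (995000 − 65000)/65000 = 14.308.
N(t) = K/(1 + A·e^(−rt)) = 995000/(1 + 14.308×e^(−0.57×6)).
e^(−3.42) = 0.032712; denominator = 1 + 14.308×0.032712 = 1.468.
N = 995000/1.468 = 677775.

677775 cells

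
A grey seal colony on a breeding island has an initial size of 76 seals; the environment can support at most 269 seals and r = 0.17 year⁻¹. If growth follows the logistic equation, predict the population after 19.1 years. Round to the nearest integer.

A = (K − N₀)/N₀ = (269 − 76)/76 = 2.5395.
N(t) = K/(1 + A·e^(−rt)) = 269/(1 + 2.5395×e^(−0.17×19.1)).
e^(−3.247) = 0.038891; denominator = 1 + 2.5395×0.038891 = 1.0988.
N = 269/1.0988 = 244.821.

245 seals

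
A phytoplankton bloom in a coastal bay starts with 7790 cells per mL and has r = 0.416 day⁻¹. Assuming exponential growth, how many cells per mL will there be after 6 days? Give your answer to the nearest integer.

94523 cells per mL

N(t) = N₀·e^(rt) = 7790 × e^(0.416×6) = 7790 × e^2.496.
e^2.496 ≈ 12.134, so N ≈ 7790 × 12.134 = 94522.8.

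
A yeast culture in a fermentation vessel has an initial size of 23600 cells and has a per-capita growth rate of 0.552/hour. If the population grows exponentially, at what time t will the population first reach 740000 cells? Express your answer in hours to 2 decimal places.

Set N₀·e^(rt) = 740000: e^(0.552·t) = 740000/23600 = 31.356.
0.552·t = ln(31.356) = 3.4454, so t = 3.4454/0.552 = 6.2417.

6.24 hours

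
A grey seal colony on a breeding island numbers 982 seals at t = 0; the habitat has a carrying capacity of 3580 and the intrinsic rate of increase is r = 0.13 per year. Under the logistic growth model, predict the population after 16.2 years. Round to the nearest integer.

A = (K − N₀)/N₀ = (3580 − 982)/982 = 2.6456.
N(t) = K/(1 + A·e^(−rt)) = 3580/(1 + 2.6456×e^(−0.13×16.2)).
e^(−2.106) = 0.12172; denominator = 1 + 2.6456×0.12172 = 1.322.
N = 3580/1.322 = 2707.95.

2708 seals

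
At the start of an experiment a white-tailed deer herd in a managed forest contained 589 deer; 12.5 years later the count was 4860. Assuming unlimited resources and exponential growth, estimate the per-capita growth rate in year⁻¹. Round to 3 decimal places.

0.169 per year

From N(t) = N₀·e^(rt): e^(r·12.5) = 4860/589 = 8.2513.
r·12.5 = ln(8.2513) = 2.1104, so r = 2.1104/12.5 = 0.16883.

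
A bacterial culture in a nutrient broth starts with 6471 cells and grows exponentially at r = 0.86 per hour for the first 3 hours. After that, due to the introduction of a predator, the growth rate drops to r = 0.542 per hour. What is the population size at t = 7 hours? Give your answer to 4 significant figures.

746500 cells

Phase 1: N(3) = 6471·e^(0.86×3) = 6471·e^2.58 = 85398.7.
Phase 2 runs for 7 − 3 = 4 hours at r = 0.542.
N(7) = 85398.7·e^(0.542×4) = 85398.7·e^2.168 = 746452.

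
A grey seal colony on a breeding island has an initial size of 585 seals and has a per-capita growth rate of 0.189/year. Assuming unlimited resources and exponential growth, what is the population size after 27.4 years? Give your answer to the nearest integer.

103799 seals

N(t) = N₀·e^(rt) = 585 × e^(0.189×27.4) = 585 × e^5.179.
e^5.179 ≈ 177.43, so N ≈ 585 × 177.43 = 103799.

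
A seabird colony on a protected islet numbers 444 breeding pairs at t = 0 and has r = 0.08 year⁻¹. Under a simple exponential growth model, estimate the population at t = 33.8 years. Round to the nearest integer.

6633 breeding pairs

N(t) = N₀·e^(rt) = 444 × e^(0.08×33.8) = 444 × e^2.704.
e^2.704 ≈ 14.939, so N ≈ 444 × 14.939 = 6633.08.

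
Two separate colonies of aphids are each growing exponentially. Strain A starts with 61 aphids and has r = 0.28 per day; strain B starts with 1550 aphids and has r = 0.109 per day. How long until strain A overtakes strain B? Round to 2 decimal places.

Set 61·e^(0.28t) = 1550·e^(0.109t).
e^((0.28 − 0.109)t) = 1550/61 → e^(0.171·t) = 25.41.
0.171·t = ln(25.41) = 3.2351, so t = 3.2351/0.171 = 18.919.

18.92 days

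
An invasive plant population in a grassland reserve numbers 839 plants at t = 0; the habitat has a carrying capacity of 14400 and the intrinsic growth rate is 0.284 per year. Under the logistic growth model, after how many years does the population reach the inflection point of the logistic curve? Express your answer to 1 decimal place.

Logistic growth is fastest at N = K/2 = 7200.
A = (K − N₀)/N₀ = 16.163. Set K/(1 + A·e^(−rt)) = K/2 → A·e^(−rt) = 1.
e^(−0.284t) = 1/16.163 = 0.0618686, so t = ln(16.163)/0.284 = 2.7827/0.284 = 9.7984.

9.8 years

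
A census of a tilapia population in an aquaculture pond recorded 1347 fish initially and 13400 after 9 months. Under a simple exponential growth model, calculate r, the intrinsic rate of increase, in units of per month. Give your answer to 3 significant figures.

From N(t) = N₀·e^(rt): e^(r·9) = 13400/1347 = 9.948.
r·9 = ln(9.948) = 2.2974, so r = 2.2974/9 = 0.25526.

0.255 per month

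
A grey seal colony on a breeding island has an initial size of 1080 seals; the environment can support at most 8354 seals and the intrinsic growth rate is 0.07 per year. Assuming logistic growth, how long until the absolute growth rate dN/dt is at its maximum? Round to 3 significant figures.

27.2 years

Logistic growth is fastest at N = K/2 = 4177.
A = (K − N₀)/N₀ = 6.7352. Set K/(1 + A·e^(−rt)) = K/2 → A·e^(−rt) = 1.
e^(−0.07t) = 1/6.7352 = 0.148474, so t = ln(6.7352)/0.07 = 1.9073/0.07 = 27.248.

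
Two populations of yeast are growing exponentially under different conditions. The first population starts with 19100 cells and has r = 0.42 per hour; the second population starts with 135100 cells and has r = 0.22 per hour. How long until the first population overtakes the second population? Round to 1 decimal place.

9.8 hours

Set 19100·e^(0.42t) = 135100·e^(0.22t).
e^((0.42 − 0.22)t) = 135100/19100 → e^(0.2·t) = 7.0733.
0.2·t = ln(7.0733) = 1.9563, so t = 1.9563/0.2 = 9.7816.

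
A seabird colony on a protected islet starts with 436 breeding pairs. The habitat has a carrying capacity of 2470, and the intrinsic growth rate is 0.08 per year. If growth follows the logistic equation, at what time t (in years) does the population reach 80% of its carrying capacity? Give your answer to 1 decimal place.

36.6 years

A = (K − N₀)/N₀ = (2470 − 436)/436 = 4.6651.
Solve 2470/(1 + 4.6651·e^(−0.08t)) = 1976: 1 + 4.6651·e^(−0.08t) = 1.25, so e^(−0.08t) = 0.053589.
−0.08·t = ln(0.053589) = -2.9264, so t = 2.9264/0.08 = 36.58.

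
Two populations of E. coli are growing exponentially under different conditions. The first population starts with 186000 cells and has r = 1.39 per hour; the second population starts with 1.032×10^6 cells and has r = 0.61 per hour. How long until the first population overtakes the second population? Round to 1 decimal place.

2.2 hours

Set 186000·e^(1.39t) = 1.032×10^6·e^(0.61t).
e^((1.39 − 0.61)t) = 1.032×10^6/186000 → e^(0.78·t) = 5.5484.
0.78·t = ln(5.5484) = 1.7135, so t = 1.7135/0.78 = 2.1968.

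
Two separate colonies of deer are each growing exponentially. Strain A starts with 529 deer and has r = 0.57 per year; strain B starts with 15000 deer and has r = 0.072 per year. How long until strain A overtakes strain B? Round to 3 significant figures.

Set 529·e^(0.57t) = 15000·e^(0.072t).
e^((0.57 − 0.072)t) = 15000/529 → e^(0.498·t) = 28.355.
0.498·t = ln(28.355) = 3.3448, so t = 3.3448/0.498 = 6.7165.

6.72 years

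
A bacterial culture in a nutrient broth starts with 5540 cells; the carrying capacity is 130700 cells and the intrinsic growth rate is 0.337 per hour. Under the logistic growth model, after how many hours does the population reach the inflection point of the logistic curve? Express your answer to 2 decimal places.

Logistic growth is fastest at N = K/2 = 65350.
A = (K − N₀)/N₀ = 22.592. Set K/(1 + A·e^(−rt)) = K/2 → A·e^(−rt) = 1.
e^(−0.337t) = 1/22.592 = 0.0442633, so t = ln(22.592)/0.337 = 3.1176/0.337 = 9.251.

9.25 hours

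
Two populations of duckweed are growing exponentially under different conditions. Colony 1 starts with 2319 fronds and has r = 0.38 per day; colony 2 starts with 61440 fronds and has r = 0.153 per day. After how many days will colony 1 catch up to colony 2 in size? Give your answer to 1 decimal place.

14.4 days

Set 2319·e^(0.38t) = 61440·e^(0.153t).
e^((0.38 − 0.153)t) = 61440/2319 → e^(0.227·t) = 26.494.
0.227·t = ln(26.494) = 3.2769, so t = 3.2769/0.227 = 14.436.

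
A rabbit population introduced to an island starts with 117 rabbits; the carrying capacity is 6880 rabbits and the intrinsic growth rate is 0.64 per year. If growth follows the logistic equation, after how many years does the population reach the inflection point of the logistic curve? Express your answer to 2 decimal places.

6.34 years

Logistic growth is fastest at N = K/2 = 3440.
A = (K − N₀)/N₀ = 57.803. Set K/(1 + A·e^(−rt)) = K/2 → A·e^(−rt) = 1.
e^(−0.64t) = 1/57.803 = 0.0173, so t = ln(57.803)/0.64 = 4.057/0.64 = 6.3391.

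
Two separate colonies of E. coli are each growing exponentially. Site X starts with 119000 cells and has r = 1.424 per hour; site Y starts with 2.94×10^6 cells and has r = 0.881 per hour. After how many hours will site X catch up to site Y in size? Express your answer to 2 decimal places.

Set 119000·e^(1.424t) = 2.94×10^6·e^(0.881t).
e^((1.424 − 0.881)t) = 2.94×10^6/119000 → e^(0.543·t) = 24.706.
0.543·t = ln(24.706) = 3.207, so t = 3.207/0.543 = 5.9062.

5.91 hours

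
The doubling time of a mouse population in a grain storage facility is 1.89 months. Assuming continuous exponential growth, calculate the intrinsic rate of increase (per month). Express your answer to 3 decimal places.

r = ln(2)/t_d = 0.6931/1.89 = 0.36674.

0.367 per month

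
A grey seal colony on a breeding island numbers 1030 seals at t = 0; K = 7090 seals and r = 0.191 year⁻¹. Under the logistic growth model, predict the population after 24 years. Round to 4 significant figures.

A = (K − N₀)/N₀ = (7090 − 1030)/1030 = 5.8835.
N(t) = K/(1 + A·e^(−rt)) = 7090/(1 + 5.8835×e^(−0.191×24)).
e^(−4.584) = 0.010214; denominator = 1 + 5.8835×0.010214 = 1.0601.
N = 7090/1.0601 = 6688.09.

6688 seals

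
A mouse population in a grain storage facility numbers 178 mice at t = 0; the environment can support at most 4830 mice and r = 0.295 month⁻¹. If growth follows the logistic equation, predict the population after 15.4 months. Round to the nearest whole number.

3779 mice

A = (K − N₀)/N₀ = (4830 − 178)/178 = 26.135.
N(t) = K/(1 + A·e^(−rt)) = 4830/(1 + 26.135×e^(−0.295×15.4)).
e^(−4.543) = 0.010641; denominator = 1 + 26.135×0.010641 = 1.2781.
N = 4830/1.2781 = 3779.01.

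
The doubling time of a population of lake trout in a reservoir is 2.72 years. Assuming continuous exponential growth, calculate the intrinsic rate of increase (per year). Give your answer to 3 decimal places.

0.255 per year

r = ln(2)/t_d = 0.6931/2.72 = 0.25483.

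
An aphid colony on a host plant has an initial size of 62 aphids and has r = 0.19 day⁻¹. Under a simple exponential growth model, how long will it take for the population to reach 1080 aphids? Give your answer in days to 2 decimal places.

15.04 days

Set N₀·e^(rt) = 1080: e^(0.19·t) = 1080/62 = 17.419.
0.19·t = ln(17.419) = 2.8576, so t = 2.8576/0.19 = 15.04.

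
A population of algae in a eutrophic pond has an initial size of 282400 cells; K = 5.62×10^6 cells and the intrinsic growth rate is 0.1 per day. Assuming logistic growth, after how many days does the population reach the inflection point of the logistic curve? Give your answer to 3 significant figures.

Logistic growth is fastest at N = K/2 = 2.81×10^6.
A = (K − N₀)/N₀ = 18.901. Set K/(1 + A·e^(−rt)) = K/2 → A·e^(−rt) = 1.
e^(−0.1t) = 1/18.901 = 0.0529077, so t = ln(18.901)/0.1 = 2.9392/0.1 = 29.392.

29.4 days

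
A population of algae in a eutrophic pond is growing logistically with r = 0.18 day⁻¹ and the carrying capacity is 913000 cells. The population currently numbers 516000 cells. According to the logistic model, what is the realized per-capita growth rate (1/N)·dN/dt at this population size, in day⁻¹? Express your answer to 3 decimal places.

(1/N)·dN/dt = r(1 − N/K) = 0.18 × (1 − 516000/913000).
= 0.18 × 0.43483 = 0.078269.

0.078 per day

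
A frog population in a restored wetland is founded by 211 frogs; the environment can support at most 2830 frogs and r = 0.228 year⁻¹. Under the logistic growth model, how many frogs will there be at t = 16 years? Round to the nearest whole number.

2139 frogs

A = (K − N₀)/N₀ = (2830 − 211)/211 = 12.412.
N(t) = K/(1 + A·e^(−rt)) = 2830/(1 + 12.412×e^(−0.228×16)).
e^(−3.648) = 0.026043; denominator = 1 + 12.412×0.026043 = 1.3233.
N = 2830/1.3233 = 2138.66.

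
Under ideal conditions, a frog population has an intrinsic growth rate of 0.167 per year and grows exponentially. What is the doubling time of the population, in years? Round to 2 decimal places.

Doubling time t_d = ln(2)/r = 0.6931/0.167 = 4.1506.

4.15 years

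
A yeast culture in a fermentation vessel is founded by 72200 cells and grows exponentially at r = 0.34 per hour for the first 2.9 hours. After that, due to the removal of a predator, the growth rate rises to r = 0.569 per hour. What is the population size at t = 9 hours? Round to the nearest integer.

Phase 1: N(2.9) = 72200·e^(0.34×2.9) = 72200·e^0.986 = 193531.
Phase 2 runs for 9 − 2.9 = 6.1 hours at r = 0.569.
N(9) = 193531·e^(0.569×6.1) = 193531·e^3.471 = 6.22507×10^6.

6225070 cells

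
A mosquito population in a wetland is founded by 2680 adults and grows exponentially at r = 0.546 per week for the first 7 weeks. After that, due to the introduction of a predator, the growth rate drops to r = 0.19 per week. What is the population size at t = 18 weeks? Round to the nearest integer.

990111 adults

Phase 1: N(7) = 2680·e^(0.546×7) = 2680·e^3.822 = 122464.
Phase 2 runs for 18 − 7 = 11 weeks at r = 0.19.
N(18) = 122464·e^(0.19×11) = 122464·e^2.09 = 990111.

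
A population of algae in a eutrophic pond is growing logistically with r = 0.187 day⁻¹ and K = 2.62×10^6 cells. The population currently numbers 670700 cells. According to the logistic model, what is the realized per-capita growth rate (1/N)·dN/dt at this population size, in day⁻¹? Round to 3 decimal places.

0.139 per day

(1/N)·dN/dt = r(1 − N/K) = 0.187 × (1 − 670700/2.62×10^6).
= 0.187 × 0.74401 = 0.13913.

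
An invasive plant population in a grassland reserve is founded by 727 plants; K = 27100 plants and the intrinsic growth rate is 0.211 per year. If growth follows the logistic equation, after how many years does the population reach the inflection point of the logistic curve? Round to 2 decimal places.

Logistic growth is fastest at N = K/2 = 13550.
A = (K − N₀)/N₀ = 36.276. Set K/(1 + A·e^(−rt)) = K/2 → A·e^(−rt) = 1.
e^(−0.211t) = 1/36.276 = 0.0275661, so t = ln(36.276)/0.211 = 3.5912/0.211 = 17.02.

17.02 years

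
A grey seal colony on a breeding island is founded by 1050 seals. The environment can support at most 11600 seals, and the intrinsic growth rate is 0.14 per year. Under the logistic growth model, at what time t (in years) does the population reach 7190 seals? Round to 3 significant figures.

20.0 years

A = (K − N₀)/N₀ = (11600 − 1050)/1050 = 10.048.
Solve 11600/(1 + 10.048·e^(−0.14t)) = 7190: 1 + 10.048·e^(−0.14t) = 1.6134, so e^(−0.14t) = 0.0610445.
−0.14·t = ln(0.0610445) = -2.7962, so t = 2.7962/0.14 = 19.973.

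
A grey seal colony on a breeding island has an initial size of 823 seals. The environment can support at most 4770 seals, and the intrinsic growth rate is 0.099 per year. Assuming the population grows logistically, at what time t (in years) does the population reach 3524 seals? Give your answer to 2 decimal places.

26.34 years

A = (K − N₀)/N₀ = (4770 − 823)/823 = 4.7959.
Solve 4770/(1 + 4.7959·e^(−0.099t)) = 3524: 1 + 4.7959·e^(−0.099t) = 1.3536, so e^(−0.099t) = 0.073725.
−0.099·t = ln(0.073725) = -2.6074, so t = 2.6074/0.099 = 26.338.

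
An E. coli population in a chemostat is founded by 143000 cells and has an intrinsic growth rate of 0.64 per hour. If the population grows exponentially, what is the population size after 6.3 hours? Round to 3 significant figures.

N(t) = N₀·e^(rt) = 143000 × e^(0.64×6.3) = 143000 × e^4.032.
e^4.032 ≈ 56.374, so N ≈ 143000 × 56.374 = 8.061417×10^6.

8060000 cells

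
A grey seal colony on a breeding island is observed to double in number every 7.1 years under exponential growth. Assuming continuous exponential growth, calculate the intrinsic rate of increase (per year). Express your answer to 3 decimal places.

r = ln(2)/t_d = 0.6931/7.1 = 0.097626.

0.098 per year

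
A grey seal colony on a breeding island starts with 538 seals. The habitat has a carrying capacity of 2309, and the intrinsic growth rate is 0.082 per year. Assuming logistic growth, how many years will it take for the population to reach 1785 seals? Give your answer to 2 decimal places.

29.48 years

A = (K − N₀)/N₀ = (2309 − 538)/538 = 3.2918.
Solve 2309/(1 + 3.2918·e^(−0.082t)) = 1785: 1 + 3.2918·e^(−0.082t) = 1.2936, so e^(−0.082t) = 0.0891778.
−0.082·t = ln(0.0891778) = -2.4171, so t = 2.4171/0.082 = 29.477.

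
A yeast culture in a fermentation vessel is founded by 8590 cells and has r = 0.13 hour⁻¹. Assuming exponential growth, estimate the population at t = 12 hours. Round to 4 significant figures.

N(t) = N₀·e^(rt) = 8590 × e^(0.13×12) = 8590 × e^1.56.
e^1.56 ≈ 4.7588, so N ≈ 8590 × 4.7588 = 40878.3.

40880 cells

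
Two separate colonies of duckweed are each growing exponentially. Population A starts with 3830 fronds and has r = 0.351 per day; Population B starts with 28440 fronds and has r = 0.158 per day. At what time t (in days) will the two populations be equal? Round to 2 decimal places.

Set 3830·e^(0.351t) = 28440·e^(0.158t).
e^((0.351 − 0.158)t) = 28440/3830 → e^(0.193·t) = 7.4256.
0.193·t = ln(7.4256) = 2.0049, so t = 2.0049/0.193 = 10.388.

10.39 days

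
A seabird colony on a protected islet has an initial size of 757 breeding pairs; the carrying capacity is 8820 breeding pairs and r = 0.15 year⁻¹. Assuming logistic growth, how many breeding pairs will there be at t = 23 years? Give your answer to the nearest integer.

A = (K − N₀)/N₀ = (8820 − 757)/757 = 10.651.
N(t) = K/(1 + A·e^(−rt)) = 8820/(1 + 10.651×e^(−0.15×23)).
e^(−3.45) = 0.031746; denominator = 1 + 10.651×0.031746 = 1.3381.
N = 8820/1.3381 = 6591.28.

6591 breeding pairs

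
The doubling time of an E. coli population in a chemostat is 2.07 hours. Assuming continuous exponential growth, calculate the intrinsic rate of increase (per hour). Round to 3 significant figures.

0.335 per hour

r = ln(2)/t_d = 0.6931/2.07 = 0.33485.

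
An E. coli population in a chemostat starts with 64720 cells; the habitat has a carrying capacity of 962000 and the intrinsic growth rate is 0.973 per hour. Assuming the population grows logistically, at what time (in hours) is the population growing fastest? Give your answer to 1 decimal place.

Logistic growth is fastest at N = K/2 = 481000.
A = (K − N₀)/N₀ = 13.864. Set K/(1 + A·e^(−rt)) = K/2 → A·e^(−rt) = 1.
e^(−0.973t) = 1/13.864 = 0.0721291, so t = ln(13.864)/0.973 = 2.6293/0.973 = 2.7023.

2.7 hours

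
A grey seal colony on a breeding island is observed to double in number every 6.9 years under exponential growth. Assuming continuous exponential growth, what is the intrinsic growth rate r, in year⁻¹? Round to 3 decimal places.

0.100 per year

r = ln(2)/t_d = 0.6931/6.9 = 0.10046.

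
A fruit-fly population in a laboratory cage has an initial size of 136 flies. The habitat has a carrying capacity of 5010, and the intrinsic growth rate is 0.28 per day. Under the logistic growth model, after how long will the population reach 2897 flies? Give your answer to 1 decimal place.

A = (K − N₀)/N₀ = (5010 − 136)/136 = 35.838.
Solve 5010/(1 + 35.838·e^(−0.28t)) = 2897: 1 + 35.838·e^(−0.28t) = 1.7294, so e^(−0.28t) = 0.0203519.
−0.28·t = ln(0.0203519) = -3.8946, so t = 3.8946/0.28 = 13.909.

13.9 days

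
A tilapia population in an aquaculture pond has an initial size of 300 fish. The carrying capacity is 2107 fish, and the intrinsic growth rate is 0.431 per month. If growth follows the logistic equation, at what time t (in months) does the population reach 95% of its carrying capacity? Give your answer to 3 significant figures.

11.0 months

A = (K − N₀)/N₀ = (2107 − 300)/300 = 6.0233.
Solve 2107/(1 + 6.0233·e^(−0.431t)) = 2001.65: 1 + 6.0233·e^(−0.431t) = 1.0526, so e^(−0.431t) = 0.00873795.
−0.431·t = ln(0.00873795) = -4.7401, so t = 4.7401/0.431 = 10.998.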